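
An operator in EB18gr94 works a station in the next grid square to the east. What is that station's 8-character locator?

EB18hr04

Longitude extended square 9; +1 → 10, wraps to 0, carry into subsquare.
Longitude subsquare g = 6; +1 → 7 = h.
The latitude characters are unchanged.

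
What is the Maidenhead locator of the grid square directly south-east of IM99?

JM08

Longitude square 9; +1 → 10, wraps to 0, carry into field.
Longitude field I = 8; +1 → 9 = J.
Latitude square 9; −1 → 8.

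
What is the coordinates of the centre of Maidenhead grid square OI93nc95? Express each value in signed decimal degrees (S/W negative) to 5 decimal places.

-6.89375, 119.16250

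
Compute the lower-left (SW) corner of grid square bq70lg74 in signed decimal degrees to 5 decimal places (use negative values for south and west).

Field B=1, Q=16: +1·20° lon, +16·10° lat → SW at lon -160°, lat 70°.
Square 7, 0: +7·2° lon, +0·1° lat → SW at lon -146°, lat 70°.
Subsquare l=11, g=6: +11·0.0833333° lon, +6·0.0416667° lat → SW at lon -145.083°, lat 70.25°.
Extended square 7, 4: +7·0.00833333° lon, +4·0.00416667° lat → SW at lon -145.025°, lat 70.2667°.
latitude 70.26667, longitude -145.02500.

70.26667, -145.02500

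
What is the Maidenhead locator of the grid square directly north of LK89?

LL80

Latitude square 9; +1 → 10, wraps to 0, carry into field.
Latitude field K = 10; +1 → 11 = L.
The longitude characters are unchanged.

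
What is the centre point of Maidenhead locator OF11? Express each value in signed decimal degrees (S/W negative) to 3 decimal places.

Field O=14, F=5: +14·20° lon, +5·10° lat → SW at lon 100°, lat -40°.
Square 1, 1: +1·2° lon, +1·1° lat → SW at lon 102°, lat -39°.
Cell spans 2° lon × 1° lat. Centre is SW corner plus half of each.
latitude -38.500, longitude 103.000.

-38.500, 103.000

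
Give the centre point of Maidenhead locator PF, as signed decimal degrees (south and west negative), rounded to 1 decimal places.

-35.0, 130.0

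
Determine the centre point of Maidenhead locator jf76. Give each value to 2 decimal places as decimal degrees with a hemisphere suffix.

33.50° S, 15.00° E

Field J=9, F=5: +9·20° lon, +5·10° lat → SW at lon 0°, lat -40°.
Square 7, 6: +7·2° lon, +6·1° lat → SW at lon 14°, lat -34°.
Cell spans 2° lon × 1° lat. Centre is SW corner plus half of each.
latitude 33.50° S, longitude 15.00° E.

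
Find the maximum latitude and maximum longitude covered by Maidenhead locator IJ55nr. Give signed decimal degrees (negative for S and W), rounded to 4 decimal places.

Field I=8, J=9: +8·20° lon, +9·10° lat → SW at lon -20°, lat 0°.
Square 5, 5: +5·2° lon, +5·1° lat → SW at lon -10°, lat 5°.
Subsquare n=13, r=17: +13·0.0833333° lon, +17·0.0416667° lat → SW at lon -8.91667°, lat 5.70833°.
Cell spans 0.0833333° lon × 0.0416667° lat. NE corner is SW corner plus one full cell.
latitude 5.7500, longitude -8.8333.

5.7500, -8.8333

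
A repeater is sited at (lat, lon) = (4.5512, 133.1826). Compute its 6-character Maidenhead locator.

PJ64on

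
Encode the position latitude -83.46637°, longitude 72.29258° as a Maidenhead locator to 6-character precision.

Offset from 180°W / 90°S: lon 252.2926°, lat 6.5336°.
Field: lon ⌊252.2926/20⌋ = 12 → M; lat ⌊6.5336/10⌋ = 0 → A.
Square: lon ⌊12.2926/2⌋ = 6; lat ⌊6.5336/1⌋ = 6.
Subsquare: lon ⌊0.2926/0.0833333⌋ = 3 → d; lat ⌊0.5336/0.0416667⌋ = 12 → m.

MA66dm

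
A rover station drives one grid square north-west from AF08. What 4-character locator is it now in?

RF99

Longitude square 0; −1 → -1, wraps to 9, carry into field.
Longitude field A = 0; −1 → -1, wraps to 17 = R, wrapping around the antimeridian.
Latitude square 8; +1 → 9.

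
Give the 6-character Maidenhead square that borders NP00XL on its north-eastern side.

NP10am

Longitude subsquare x = 23; +1 → 24, wraps to 0 = a, carry into square.
Longitude square 0; +1 → 1.
Latitude subsquare l = 11; +1 → 12 = m.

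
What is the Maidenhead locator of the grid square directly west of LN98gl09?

LN98fl99

Longitude extended square 0; −1 → -1, wraps to 9, carry into subsquare.
Longitude subsquare g = 6; −1 → 5 = f.
The latitude characters are unchanged.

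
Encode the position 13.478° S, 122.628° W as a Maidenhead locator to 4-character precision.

Shift to the Maidenhead origin (180°W, 90°S): lon 57.37, lat 76.52.
Field: lon ⌊57.37/20⌋ = 2 → C; lat ⌊76.52/10⌋ = 7 → H.
Square: lon ⌊17.37/2⌋ = 8; lat ⌊6.52/1⌋ = 6.

CH86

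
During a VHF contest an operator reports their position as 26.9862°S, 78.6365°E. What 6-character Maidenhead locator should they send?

MG93ha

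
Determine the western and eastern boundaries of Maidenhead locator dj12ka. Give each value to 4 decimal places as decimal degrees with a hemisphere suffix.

117.1667° W, 117.0833° W

Field D=3, J=9: +3·20° lon, +9·10° lat → SW at lon -120°, lat 0°.
Square 1, 2: +1·2° lon, +2·1° lat → SW at lon -118°, lat 2°.
Subsquare k=10, a=0: +10·0.0833333° lon, +0·0.0416667° lat → SW at lon -117.167°, lat 2°.
Cell spans 0.0833333° lon × 0.0416667° lat.
west 117.1667° W, east 117.0833° W.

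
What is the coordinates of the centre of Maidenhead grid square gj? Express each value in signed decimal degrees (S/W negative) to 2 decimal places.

Field G=6, J=9: +6·20° lon, +9·10° lat → SW at lon -60°, lat 0°.
Cell spans 20° lon × 10° lat. Centre is SW corner plus half of each.
latitude 5.00, longitude -50.00.

5.00, -50.00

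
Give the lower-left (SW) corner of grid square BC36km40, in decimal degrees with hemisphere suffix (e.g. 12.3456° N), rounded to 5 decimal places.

63.50000° S, 153.13333° W

Field B=1, C=2: +1·20° lon, +2·10° lat → SW at lon -160°, lat -70°.
Square 3, 6: +3·2° lon, +6·1° lat → SW at lon -154°, lat -64°.
Subsquare k=10, m=12: +10·0.0833333° lon, +12·0.0416667° lat → SW at lon -153.167°, lat -63.5°.
Extended square 4, 0: +4·0.00833333° lon, +0·0.00416667° lat → SW at lon -153.133°, lat -63.5°.
latitude 63.50000° S, longitude 153.13333° W.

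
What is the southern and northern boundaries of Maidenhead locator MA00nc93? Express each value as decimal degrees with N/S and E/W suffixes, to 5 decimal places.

89.90417° S, 89.90000° S

Field M=12, A=0: +12·20° lon, +0·10° lat → SW at lon 60°, lat -90°.
Square 0, 0: +0·2° lon, +0·1° lat → SW at lon 60°, lat -90°.
Subsquare n=13, c=2: +13·0.0833333° lon, +2·0.0416667° lat → SW at lon 61.0833°, lat -89.9167°.
Extended square 9, 3: +9·0.00833333° lon, +3·0.00416667° lat → SW at lon 61.1583°, lat -89.9042°.
Cell spans 0.00833333° lon × 0.00416667° lat.
south 89.90417° S, north 89.90000° S.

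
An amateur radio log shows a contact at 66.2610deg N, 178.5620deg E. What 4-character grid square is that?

Offset from 180°W / 90°S: lon 358.56°, lat 156.26°.
Field: lon ⌊358.56/20⌋ = 17 → R; lat ⌊156.26/10⌋ = 15 → P.
Square: lon ⌊18.56/2⌋ = 9; lat ⌊6.26/1⌋ = 6.

RP96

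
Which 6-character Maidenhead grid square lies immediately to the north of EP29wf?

Latitude subsquare f = 5; +1 → 6 = g.
The longitude characters are unchanged.

EP29wg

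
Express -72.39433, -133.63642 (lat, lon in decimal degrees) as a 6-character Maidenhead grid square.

Add 180° to longitude and 90° to latitude: 46.3636, 17.6057.
Field: lon ⌊46.3636/20⌋ = 2 → C; lat ⌊17.6057/10⌋ = 1 → B.
Square: lon ⌊6.3636/2⌋ = 3; lat ⌊7.6057/1⌋ = 7.
Subsquare: lon ⌊0.3636/0.0833333⌋ = 4 → e; lat ⌊0.6057/0.0416667⌋ = 14 → o.

CB37eo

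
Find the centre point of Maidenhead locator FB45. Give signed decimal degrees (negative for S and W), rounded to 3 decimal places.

Field F=5, B=1: +5·20° lon, +1·10° lat → SW at lon -80°, lat -80°.
Square 4, 5: +4·2° lon, +5·1° lat → SW at lon -72°, lat -75°.
Cell spans 2° lon × 1° lat. Centre is SW corner plus half of each.
latitude -74.500, longitude -71.000.

-74.500, -71.000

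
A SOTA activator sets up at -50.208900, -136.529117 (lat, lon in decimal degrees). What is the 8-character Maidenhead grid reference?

CD19rs69

Offset from 180°W / 90°S: lon 43.47088°, lat 39.79110°.
Field: 43.47088/20 → 2 → C, 39.79110/10 → 3 → D; chars CD.
Square: 3.47088/2 → 1, 9.79110/1 → 9; chars 19.
Subsquare: 1.47088/0.0833333 → 17 → r, 0.79110/0.0416667 → 18 → s; chars rs.
Extended square: 0.05422/0.00833333 → 6, 0.04110/0.00416667 → 9; chars 69.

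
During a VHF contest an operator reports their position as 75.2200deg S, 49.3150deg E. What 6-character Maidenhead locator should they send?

LB44ps

Shift to the Maidenhead origin (180°W, 90°S): lon 229.3150, lat 14.7800.
Field: lon ⌊229.3150/20⌋ = 11 → L; lat ⌊14.7800/10⌋ = 1 → B.
Square: lon ⌊9.3150/2⌋ = 4; lat ⌊4.7800/1⌋ = 4.
Subsquare: lon ⌊1.3150/0.0833333⌋ = 15 → p; lat ⌊0.7800/0.0416667⌋ = 18 → s.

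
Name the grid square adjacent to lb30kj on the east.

LB30lj

Longitude subsquare k = 10; +1 → 11 = l.
The latitude characters are unchanged.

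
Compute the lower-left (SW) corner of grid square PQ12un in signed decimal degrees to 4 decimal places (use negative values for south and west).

Field P=15, Q=16: +15·20° lon, +16·10° lat → SW at lon 120°, lat 70°.
Square 1, 2: +1·2° lon, +2·1° lat → SW at lon 122°, lat 72°.
Subsquare u=20, n=13: +20·0.0833333° lon, +13·0.0416667° lat → SW at lon 123.667°, lat 72.5417°.
latitude 72.5417, longitude 123.6667.

72.5417, 123.6667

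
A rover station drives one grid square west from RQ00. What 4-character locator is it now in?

QQ90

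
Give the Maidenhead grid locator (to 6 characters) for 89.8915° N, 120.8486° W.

Offset from 180°W / 90°S: lon 59.1514°, lat 179.8915°.
Field: 59.1514/20 → 2 → C, 179.8915/10 → 17 → R; chars CR.
Square: 19.1514/2 → 9, 9.8915/1 → 9; chars 99.
Subsquare: 1.1514/0.0833333 → 13 → n, 0.8915/0.0416667 → 21 → v; chars nv.

CR99nv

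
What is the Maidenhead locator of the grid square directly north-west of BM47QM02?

Longitude extended square 0; −1 → -1, wraps to 9, carry into subsquare.
Longitude subsquare q = 16; −1 → 15 = p.
Latitude extended square 2; +1 → 3.

BM47pm93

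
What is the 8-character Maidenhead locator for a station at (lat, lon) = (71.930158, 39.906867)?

Offset from 180°W / 90°S: lon 219.90687°, lat 161.93016°.
Field (20°×10°, letters A–R): 219.90687/20 → 10 → K, 161.93016/10 → 16 → Q; chars KQ.
Square (2°×1°, digits 0–9): 19.90687/2 → 9, 1.93016/1 → 1; chars 91.
Subsquare (5′×2.5′, letters a–x): 1.90687/0.0833333 → 22 → w, 0.93016/0.0416667 → 22 → w; chars ww.
Extended square (30″×15″, digits 0–9): 0.07353/0.00833333 → 8, 0.01349/0.00416667 → 3; chars 83.

KQ91ww83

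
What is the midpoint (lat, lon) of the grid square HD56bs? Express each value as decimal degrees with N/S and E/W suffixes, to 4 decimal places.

Field H=7, D=3: +7·20° lon, +3·10° lat → SW at lon -40°, lat -60°.
Square 5, 6: +5·2° lon, +6·1° lat → SW at lon -30°, lat -54°.
Subsquare b=1, s=18: +1·0.0833333° lon, +18·0.0416667° lat → SW at lon -29.9167°, lat -53.25°.
Cell spans 0.0833333° lon × 0.0416667° lat. Centre is SW corner plus half of each.
latitude 53.2292° S, longitude 29.8750° W.

53.2292° S, 29.8750° W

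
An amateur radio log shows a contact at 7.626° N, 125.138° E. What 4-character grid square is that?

Offset from 180°W / 90°S: lon 305.14°, lat 97.63°.
Field: lon ⌊305.14/20⌋ = 15 → P; lat ⌊97.63/10⌋ = 9 → J.
Square: lon ⌊5.14/2⌋ = 2; lat ⌊7.63/1⌋ = 7.

PJ27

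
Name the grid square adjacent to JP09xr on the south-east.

JP19aq

Longitude subsquare x = 23; +1 → 24, wraps to 0 = a, carry into square.
Longitude square 0; +1 → 1.
Latitude subsquare r = 17; −1 → 16 = q.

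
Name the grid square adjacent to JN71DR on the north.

Latitude subsquare r = 17; +1 → 18 = s.
The longitude characters are unchanged.

JN71ds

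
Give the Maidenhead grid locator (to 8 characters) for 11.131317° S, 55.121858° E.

LH78nu48

Shift to the Maidenhead origin (180°W, 90°S): lon 235.12186, lat 78.86868.
Field: lon ⌊235.12186/20⌋ = 11 → L; lat ⌊78.86868/10⌋ = 7 → H.
Square: lon ⌊15.12186/2⌋ = 7; lat ⌊8.86868/1⌋ = 8.
Subsquare: lon ⌊1.12186/0.0833333⌋ = 13 → n; lat ⌊0.86868/0.0416667⌋ = 20 → u.
Extended square: lon ⌊0.03852/0.00833333⌋ = 4; lat ⌊0.03535/0.00416667⌋ = 8.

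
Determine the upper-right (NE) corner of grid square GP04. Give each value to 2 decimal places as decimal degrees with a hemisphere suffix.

65.00° N, 58.00° W

Field G=6, P=15: +6·20° lon, +15·10° lat → SW at lon -60°, lat 60°.
Square 0, 4: +0·2° lon, +4·1° lat → SW at lon -60°, lat 64°.
Cell spans 2° lon × 1° lat. NE corner is SW corner plus one full cell.
latitude 65.00° N, longitude 58.00° W.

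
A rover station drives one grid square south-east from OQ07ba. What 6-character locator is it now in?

OQ06cx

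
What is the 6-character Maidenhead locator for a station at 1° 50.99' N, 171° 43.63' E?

RJ51uu

Offset from 180°W / 90°S: lon 351.7272°, lat 91.8498°.
Field: lon ⌊351.7272/20⌋ = 17 → R; lat ⌊91.8498/10⌋ = 9 → J.
Square: lon ⌊11.7272/2⌋ = 5; lat ⌊1.8498/1⌋ = 1.
Subsquare: lon ⌊1.7272/0.0833333⌋ = 20 → u; lat ⌊0.8498/0.0416667⌋ = 20 → u.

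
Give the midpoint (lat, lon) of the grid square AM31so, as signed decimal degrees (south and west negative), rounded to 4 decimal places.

Field A=0, M=12: +0·20° lon, +12·10° lat → SW at lon -180°, lat 30°.
Square 3, 1: +3·2° lon, +1·1° lat → SW at lon -174°, lat 31°.
Subsquare s=18, o=14: +18·0.0833333° lon, +14·0.0416667° lat → SW at lon -172.5°, lat 31.5833°.
Cell spans 0.0833333° lon × 0.0416667° lat. Centre is SW corner plus half of each.
latitude 31.6042, longitude -172.4583.

31.6042, -172.4583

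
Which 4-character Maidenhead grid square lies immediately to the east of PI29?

PI39

Longitude square 2; +1 → 3.
The latitude characters are unchanged.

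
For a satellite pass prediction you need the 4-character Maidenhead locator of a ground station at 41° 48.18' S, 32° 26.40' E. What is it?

KE68

Add 180° to longitude and 90° to latitude: 212.44, 48.20.
Field: 212.44/20 → 10 → K, 48.20/10 → 4 → E; chars KE.
Square: 12.44/2 → 6, 8.20/1 → 8; chars 68.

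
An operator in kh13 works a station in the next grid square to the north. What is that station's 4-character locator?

KH14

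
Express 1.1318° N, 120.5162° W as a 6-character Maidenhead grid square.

Shift to the Maidenhead origin (180°W, 90°S): lon 59.4838, lat 91.1318.
Field: lon ⌊59.4838/20⌋ = 2 → C; lat ⌊91.1318/10⌋ = 9 → J.
Square: lon ⌊19.4838/2⌋ = 9; lat ⌊1.1318/1⌋ = 1.
Subsquare: lon ⌊1.4838/0.0833333⌋ = 17 → r; lat ⌊0.1318/0.0416667⌋ = 3 → d.

CJ91rd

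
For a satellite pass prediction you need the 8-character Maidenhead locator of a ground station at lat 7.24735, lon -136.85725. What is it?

CJ17nf79

Add 180° to longitude and 90° to latitude: 43.14275, 97.24735.
Field: lon ⌊43.14275/20⌋ = 2 → C; lat ⌊97.24735/10⌋ = 9 → J.
Square: lon ⌊3.14275/2⌋ = 1; lat ⌊7.24735/1⌋ = 7.
Subsquare: lon ⌊1.14275/0.0833333⌋ = 13 → n; lat ⌊0.24735/0.0416667⌋ = 5 → f.
Extended square: lon ⌊0.05942/0.00833333⌋ = 7; lat ⌊0.03902/0.00416667⌋ = 9.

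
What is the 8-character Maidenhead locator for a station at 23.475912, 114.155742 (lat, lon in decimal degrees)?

Shift to the Maidenhead origin (180°W, 90°S): lon 294.15574, lat 113.47591.
Field: 294.15574/20 → 14 → O, 113.47591/10 → 11 → L; chars OL.
Square: 14.15574/2 → 7, 3.47591/1 → 3; chars 73.
Subsquare: 0.15574/0.0833333 → 1 → b, 0.47591/0.0416667 → 11 → l; chars bl.
Extended square: 0.07241/0.00833333 → 8, 0.01758/0.00416667 → 4; chars 84.

OL73bl84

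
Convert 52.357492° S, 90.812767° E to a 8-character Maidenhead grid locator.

ND57jp74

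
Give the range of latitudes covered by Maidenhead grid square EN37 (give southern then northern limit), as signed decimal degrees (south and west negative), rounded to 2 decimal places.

47.00, 48.00

Field E=4, N=13: +4·20° lon, +13·10° lat → SW at lon -100°, lat 40°.
Square 3, 7: +3·2° lon, +7·1° lat → SW at lon -94°, lat 47°.
Cell spans 2° lon × 1° lat.
south 47.00, north 48.00.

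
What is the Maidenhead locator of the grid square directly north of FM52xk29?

FM52xl20

Latitude extended square 9; +1 → 10, wraps to 0, carry into subsquare.
Latitude subsquare k = 10; +1 → 11 = l.
The longitude characters are unchanged.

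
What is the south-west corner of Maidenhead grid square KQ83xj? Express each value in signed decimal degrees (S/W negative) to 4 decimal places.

Field K=10, Q=16: +10·20° lon, +16·10° lat → SW at lon 20°, lat 70°.
Square 8, 3: +8·2° lon, +3·1° lat → SW at lon 36°, lat 73°.
Subsquare x=23, j=9: +23·0.0833333° lon, +9·0.0416667° lat → SW at lon 37.9167°, lat 73.375°.
latitude 73.3750, longitude 37.9167.

73.3750, 37.9167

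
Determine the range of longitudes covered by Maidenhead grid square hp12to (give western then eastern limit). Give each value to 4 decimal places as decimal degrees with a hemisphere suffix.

36.4167° W, 36.3333° W

Field H=7, P=15: +7·20° lon, +15·10° lat → SW at lon -40°, lat 60°.
Square 1, 2: +1·2° lon, +2·1° lat → SW at lon -38°, lat 62°.
Subsquare t=19, o=14: +19·0.0833333° lon, +14·0.0416667° lat → SW at lon -36.4167°, lat 62.5833°.
Cell spans 0.0833333° lon × 0.0416667° lat.
west 36.4167° W, east 36.3333° W.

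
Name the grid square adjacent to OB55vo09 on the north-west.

OB55up90

Longitude extended square 0; −1 → -1, wraps to 9, carry into subsquare.
Longitude subsquare v = 21; −1 → 20 = u.
Latitude extended square 9; +1 → 10, wraps to 0, carry into subsquare.
Latitude subsquare o = 14; +1 → 15 = p.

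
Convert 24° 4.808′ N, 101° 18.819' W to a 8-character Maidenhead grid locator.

DL94ib29

Shift to the Maidenhead origin (180°W, 90°S): lon 78.68635, lat 114.08013.
Field: lon ⌊78.68635/20⌋ = 3 → D; lat ⌊114.08013/10⌋ = 11 → L.
Square: lon ⌊18.68635/2⌋ = 9; lat ⌊4.08013/1⌋ = 4.
Subsquare: lon ⌊0.68635/0.0833333⌋ = 8 → i; lat ⌊0.08013/0.0416667⌋ = 1 → b.
Extended square: lon ⌊0.01968/0.00833333⌋ = 2; lat ⌊0.03847/0.00416667⌋ = 9.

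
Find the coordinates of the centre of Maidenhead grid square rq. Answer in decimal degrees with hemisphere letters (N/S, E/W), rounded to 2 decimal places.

75.00° N, 170.00° E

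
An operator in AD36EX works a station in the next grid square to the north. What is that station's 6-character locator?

AD37ea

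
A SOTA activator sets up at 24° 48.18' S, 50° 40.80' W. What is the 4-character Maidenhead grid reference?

Shift to the Maidenhead origin (180°W, 90°S): lon 129.32, lat 65.20.
Field: 129.32/20 → 6 → G, 65.20/10 → 6 → G; chars GG.
Square: 9.32/2 → 4, 5.20/1 → 5; chars 45.

GG45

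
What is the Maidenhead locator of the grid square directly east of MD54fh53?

Longitude extended square 5; +1 → 6.
The latitude characters are unchanged.

MD54fh63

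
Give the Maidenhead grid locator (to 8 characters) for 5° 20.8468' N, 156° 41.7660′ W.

BJ15pi63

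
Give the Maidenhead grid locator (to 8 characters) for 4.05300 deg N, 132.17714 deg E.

PJ64cb12

Add 180° to longitude and 90° to latitude: 312.17714, 94.05300.
Field (20°×10°, letters A–R): 312.17714/20 → 15 → P, 94.05300/10 → 9 → J; chars PJ.
Square (2°×1°, digits 0–9): 12.17714/2 → 6, 4.05300/1 → 4; chars 64.
Subsquare (5′×2.5′, letters a–x): 0.17714/0.0833333 → 2 → c, 0.05300/0.0416667 → 1 → b; chars cb.
Extended square (30″×15″, digits 0–9): 0.01047/0.00833333 → 1, 0.01133/0.00416667 → 2; chars 12.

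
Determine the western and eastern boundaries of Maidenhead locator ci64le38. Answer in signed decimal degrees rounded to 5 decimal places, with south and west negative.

Field C=2, I=8: +2·20° lon, +8·10° lat → SW at lon -140°, lat -10°.
Square 6, 4: +6·2° lon, +4·1° lat → SW at lon -128°, lat -6°.
Subsquare l=11, e=4: +11·0.0833333° lon, +4·0.0416667° lat → SW at lon -127.083°, lat -5.83333°.
Extended square 3, 8: +3·0.00833333° lon, +8·0.00416667° lat → SW at lon -127.058°, lat -5.8°.
Cell spans 0.00833333° lon × 0.00416667° lat.
west -127.05833, east -127.05000.

-127.05833, -127.05000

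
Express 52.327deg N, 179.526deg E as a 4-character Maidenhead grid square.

Add 180° to longitude and 90° to latitude: 359.53, 142.33.
Field: 359.53/20 → 17 → R, 142.33/10 → 14 → O; chars RO.
Square: 19.53/2 → 9, 2.33/1 → 2; chars 92.

RO92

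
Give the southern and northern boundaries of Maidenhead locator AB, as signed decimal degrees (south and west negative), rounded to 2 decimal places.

-80.00, -70.00

Field A=0, B=1: +0·20° lon, +1·10° lat → SW at lon -180°, lat -80°.
Cell spans 20° lon × 10° lat.
south -80.00, north -70.00.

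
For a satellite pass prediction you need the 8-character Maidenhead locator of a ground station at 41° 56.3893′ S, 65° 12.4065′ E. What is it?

Offset from 180°W / 90°S: lon 245.20677°, lat 48.06018°.
Field: 245.20677/20 → 12 → M, 48.06018/10 → 4 → E; chars ME.
Square: 5.20677/2 → 2, 8.06018/1 → 8; chars 28.
Subsquare: 1.20677/0.0833333 → 14 → o, 0.06018/0.0416667 → 1 → b; chars ob.
Extended square: 0.04011/0.00833333 → 4, 0.01851/0.00416667 → 4; chars 44.

ME28ob44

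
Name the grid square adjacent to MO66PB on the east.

Longitude subsquare p = 15; +1 → 16 = q.
The latitude characters are unchanged.

MO66qb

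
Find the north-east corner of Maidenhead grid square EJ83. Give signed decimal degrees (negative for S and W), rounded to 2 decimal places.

4.00, -82.00

Field E=4, J=9: +4·20° lon, +9·10° lat → SW at lon -100°, lat 0°.
Square 8, 3: +8·2° lon, +3·1° lat → SW at lon -84°, lat 3°.
Cell spans 2° lon × 1° lat. NE corner is SW corner plus one full cell.
latitude 4.00, longitude -82.00.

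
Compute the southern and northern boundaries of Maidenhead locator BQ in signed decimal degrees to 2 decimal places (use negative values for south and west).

70.00, 80.00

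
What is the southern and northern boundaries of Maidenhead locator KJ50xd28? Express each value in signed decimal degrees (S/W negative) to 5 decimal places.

Field K=10, J=9: +10·20° lon, +9·10° lat → SW at lon 20°, lat 0°.
Square 5, 0: +5·2° lon, +0·1° lat → SW at lon 30°, lat 0°.
Subsquare x=23, d=3: +23·0.0833333° lon, +3·0.0416667° lat → SW at lon 31.9167°, lat 0.125°.
Extended square 2, 8: +2·0.00833333° lon, +8·0.00416667° lat → SW at lon 31.9333°, lat 0.158333°.
Cell spans 0.00833333° lon × 0.00416667° lat.
south 0.15833, north 0.16250.

0.15833, 0.16250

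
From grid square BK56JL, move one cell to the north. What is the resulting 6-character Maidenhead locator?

BK56jm

Latitude subsquare l = 11; +1 → 12 = m.
The longitude characters are unchanged.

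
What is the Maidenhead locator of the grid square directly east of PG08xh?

PG18ah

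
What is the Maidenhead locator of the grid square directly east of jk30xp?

Longitude subsquare x = 23; +1 → 24, wraps to 0 = a, carry into square.
Longitude square 3; +1 → 4.
The latitude characters are unchanged.

JK40ap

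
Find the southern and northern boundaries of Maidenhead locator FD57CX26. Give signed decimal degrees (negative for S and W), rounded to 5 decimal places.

-52.01667, -52.01250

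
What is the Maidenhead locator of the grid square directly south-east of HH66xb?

Longitude subsquare x = 23; +1 → 24, wraps to 0 = a, carry into square.
Longitude square 6; +1 → 7.
Latitude subsquare b = 1; −1 → 0 = a.

HH76aa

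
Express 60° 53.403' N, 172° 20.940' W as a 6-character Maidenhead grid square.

AP30tv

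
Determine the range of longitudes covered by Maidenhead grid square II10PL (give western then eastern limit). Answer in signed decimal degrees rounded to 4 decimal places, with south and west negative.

-16.7500, -16.6667

Field I=8, I=8: +8·20° lon, +8·10° lat → SW at lon -20°, lat -10°.
Square 1, 0: +1·2° lon, +0·1° lat → SW at lon -18°, lat -10°.
Subsquare p=15, l=11: +15·0.0833333° lon, +11·0.0416667° lat → SW at lon -16.75°, lat -9.54167°.
Cell spans 0.0833333° lon × 0.0416667° lat.
west -16.7500, east -16.6667.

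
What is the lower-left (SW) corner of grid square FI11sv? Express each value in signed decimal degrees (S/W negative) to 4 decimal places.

-8.1250, -76.5000

Field F=5, I=8: +5·20° lon, +8·10° lat → SW at lon -80°, lat -10°.
Square 1, 1: +1·2° lon, +1·1° lat → SW at lon -78°, lat -9°.
Subsquare s=18, v=21: +18·0.0833333° lon, +21·0.0416667° lat → SW at lon -76.5°, lat -8.125°.
latitude -8.1250, longitude -76.5000.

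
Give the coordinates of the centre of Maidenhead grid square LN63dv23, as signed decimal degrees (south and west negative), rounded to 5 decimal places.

43.88958, 52.27083

Field L=11, N=13: +11·20° lon, +13·10° lat → SW at lon 40°, lat 40°.
Square 6, 3: +6·2° lon, +3·1° lat → SW at lon 52°, lat 43°.
Subsquare d=3, v=21: +3·0.0833333° lon, +21·0.0416667° lat → SW at lon 52.25°, lat 43.875°.
Extended square 2, 3: +2·0.00833333° lon, +3·0.00416667° lat → SW at lon 52.2667°, lat 43.8875°.
Cell spans 0.00833333° lon × 0.00416667° lat. Centre is SW corner plus half of each.
latitude 43.88958, longitude 52.27083.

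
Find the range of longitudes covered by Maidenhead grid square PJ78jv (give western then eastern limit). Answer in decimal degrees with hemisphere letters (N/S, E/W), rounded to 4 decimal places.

Field P=15, J=9: +15·20° lon, +9·10° lat → SW at lon 120°, lat 0°.
Square 7, 8: +7·2° lon, +8·1° lat → SW at lon 134°, lat 8°.
Subsquare j=9, v=21: +9·0.0833333° lon, +21·0.0416667° lat → SW at lon 134.75°, lat 8.875°.
Cell spans 0.0833333° lon × 0.0416667° lat.
west 134.7500° E, east 134.8333° E.

134.7500° E, 134.8333° E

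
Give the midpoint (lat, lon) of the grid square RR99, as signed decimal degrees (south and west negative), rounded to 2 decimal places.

Field R=17, R=17: +17·20° lon, +17·10° lat → SW at lon 160°, lat 80°.
Square 9, 9: +9·2° lon, +9·1° lat → SW at lon 178°, lat 89°.
Cell spans 2° lon × 1° lat. Centre is SW corner plus half of each.
latitude 89.50, longitude 179.00.

89.50, 179.00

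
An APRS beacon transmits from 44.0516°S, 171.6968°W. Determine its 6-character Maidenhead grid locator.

AE45dw

Shift to the Maidenhead origin (180°W, 90°S): lon 8.3032, lat 45.9484.
Field: lon ⌊8.3032/20⌋ = 0 → A; lat ⌊45.9484/10⌋ = 4 → E.
Square: lon ⌊8.3032/2⌋ = 4; lat ⌊5.9484/1⌋ = 5.
Subsquare: lon ⌊0.3032/0.0833333⌋ = 3 → d; lat ⌊0.9484/0.0416667⌋ = 22 → w.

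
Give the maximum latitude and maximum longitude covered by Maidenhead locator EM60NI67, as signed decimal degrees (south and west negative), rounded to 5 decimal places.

30.36667, -86.85833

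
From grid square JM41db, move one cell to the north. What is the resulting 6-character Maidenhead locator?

JM41dc

Latitude subsquare b = 1; +1 → 2 = c.
The longitude characters are unchanged.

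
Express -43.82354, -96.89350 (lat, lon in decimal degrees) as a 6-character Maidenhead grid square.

Offset from 180°W / 90°S: lon 83.1065°, lat 46.1765°.
Field: 83.1065/20 → 4 → E, 46.1765/10 → 4 → E; chars EE.
Square: 3.1065/2 → 1, 6.1765/1 → 6; chars 16.
Subsquare: 1.1065/0.0833333 → 13 → n, 0.1765/0.0416667 → 4 → e; chars ne.

EE16ne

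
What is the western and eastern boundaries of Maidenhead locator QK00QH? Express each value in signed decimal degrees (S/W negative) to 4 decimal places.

141.3333, 141.4167

Field Q=16, K=10: +16·20° lon, +10·10° lat → SW at lon 140°, lat 10°.
Square 0, 0: +0·2° lon, +0·1° lat → SW at lon 140°, lat 10°.
Subsquare q=16, h=7: +16·0.0833333° lon, +7·0.0416667° lat → SW at lon 141.333°, lat 10.2917°.
Cell spans 0.0833333° lon × 0.0416667° lat.
west 141.3333, east 141.4167.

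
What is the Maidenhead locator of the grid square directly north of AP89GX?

AQ80ga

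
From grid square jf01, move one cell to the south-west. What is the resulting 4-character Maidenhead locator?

Longitude square 0; −1 → -1, wraps to 9, carry into field.
Longitude field J = 9; −1 → 8 = I.
Latitude square 1; −1 → 0.

IF90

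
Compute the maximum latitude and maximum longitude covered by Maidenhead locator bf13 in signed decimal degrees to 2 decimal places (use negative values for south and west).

Field B=1, F=5: +1·20° lon, +5·10° lat → SW at lon -160°, lat -40°.
Square 1, 3: +1·2° lon, +3·1° lat → SW at lon -158°, lat -37°.
Cell spans 2° lon × 1° lat. NE corner is SW corner plus one full cell.
latitude -36.00, longitude -156.00.

-36.00, -156.00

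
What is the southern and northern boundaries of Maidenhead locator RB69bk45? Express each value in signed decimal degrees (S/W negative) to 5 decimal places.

Field R=17, B=1: +17·20° lon, +1·10° lat → SW at lon 160°, lat -80°.
Square 6, 9: +6·2° lon, +9·1° lat → SW at lon 172°, lat -71°.
Subsquare b=1, k=10: +1·0.0833333° lon, +10·0.0416667° lat → SW at lon 172.083°, lat -70.5833°.
Extended square 4, 5: +4·0.00833333° lon, +5·0.00416667° lat → SW at lon 172.117°, lat -70.5625°.
Cell spans 0.00833333° lon × 0.00416667° lat.
south -70.56250, north -70.55833.

-70.56250, -70.55833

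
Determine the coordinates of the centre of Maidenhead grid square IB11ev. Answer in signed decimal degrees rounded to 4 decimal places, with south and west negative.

-78.1042, -17.6250

Field I=8, B=1: +8·20° lon, +1·10° lat → SW at lon -20°, lat -80°.
Square 1, 1: +1·2° lon, +1·1° lat → SW at lon -18°, lat -79°.
Subsquare e=4, v=21: +4·0.0833333° lon, +21·0.0416667° lat → SW at lon -17.6667°, lat -78.125°.
Cell spans 0.0833333° lon × 0.0416667° lat. Centre is SW corner plus half of each.
latitude -78.1042, longitude -17.6250.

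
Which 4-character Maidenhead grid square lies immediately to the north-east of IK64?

IK75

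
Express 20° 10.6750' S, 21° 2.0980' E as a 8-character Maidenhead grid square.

KG09mt47

Offset from 180°W / 90°S: lon 201.03497°, lat 69.82208°.
Field (20°×10°, letters A–R): 201.03497/20 → 10 → K, 69.82208/10 → 6 → G; chars KG.
Square (2°×1°, digits 0–9): 1.03497/2 → 0, 9.82208/1 → 9; chars 09.
Subsquare (5′×2.5′, letters a–x): 1.03497/0.0833333 → 12 → m, 0.82208/0.0416667 → 19 → t; chars mt.
Extended square (30″×15″, digits 0–9): 0.03497/0.00833333 → 4, 0.03042/0.00416667 → 7; chars 47.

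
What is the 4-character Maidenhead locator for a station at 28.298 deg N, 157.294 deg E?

Shift to the Maidenhead origin (180°W, 90°S): lon 337.29, lat 118.30.
Field: lon ⌊337.29/20⌋ = 16 → Q; lat ⌊118.30/10⌋ = 11 → L.
Square: lon ⌊17.29/2⌋ = 8; lat ⌊8.30/1⌋ = 8.

QL88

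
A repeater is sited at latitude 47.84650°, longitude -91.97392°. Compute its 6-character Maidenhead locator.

Add 180° to longitude and 90° to latitude: 88.0261, 137.8465.
Field: 88.0261/20 → 4 → E, 137.8465/10 → 13 → N; chars EN.
Square: 8.0261/2 → 4, 7.8465/1 → 7; chars 47.
Subsquare: 0.0261/0.0833333 → 0 → a, 0.8465/0.0416667 → 20 → u; chars au.

EN47au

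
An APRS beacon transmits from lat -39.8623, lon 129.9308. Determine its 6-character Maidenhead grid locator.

Offset from 180°W / 90°S: lon 309.9308°, lat 50.1377°.
Field: 309.9308/20 → 15 → P, 50.1377/10 → 5 → F; chars PF.
Square: 9.9308/2 → 4, 0.1377/1 → 0; chars 40.
Subsquare: 1.9308/0.0833333 → 23 → x, 0.1377/0.0416667 → 3 → d; chars xd.

PF40xd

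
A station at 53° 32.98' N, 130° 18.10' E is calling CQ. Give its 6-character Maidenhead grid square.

Add 180° to longitude and 90° to latitude: 310.3017, 143.5497.
Field (20°×10°, letters A–R): 310.3017/20 → 15 → P, 143.5497/10 → 14 → O; chars PO.
Square (2°×1°, digits 0–9): 10.3017/2 → 5, 3.5497/1 → 3; chars 53.
Subsquare (5′×2.5′, letters a–x): 0.3017/0.0833333 → 3 → d, 0.5497/0.0416667 → 13 → n; chars dn.

PO53dn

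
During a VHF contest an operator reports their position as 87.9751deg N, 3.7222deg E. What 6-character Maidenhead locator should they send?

JR17ux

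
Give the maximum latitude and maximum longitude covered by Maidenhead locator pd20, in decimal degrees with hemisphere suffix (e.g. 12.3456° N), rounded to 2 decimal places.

Field P=15, D=3: +15·20° lon, +3·10° lat → SW at lon 120°, lat -60°.
Square 2, 0: +2·2° lon, +0·1° lat → SW at lon 124°, lat -60°.
Cell spans 2° lon × 1° lat. NE corner is SW corner plus one full cell.
latitude 59.00° S, longitude 126.00° E.

59.00° S, 126.00° E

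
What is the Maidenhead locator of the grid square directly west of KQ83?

Longitude square 8; −1 → 7.
The latitude characters are unchanged.

KQ73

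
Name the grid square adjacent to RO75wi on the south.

Latitude subsquare i = 8; −1 → 7 = h.
The longitude characters are unchanged.

RO75wh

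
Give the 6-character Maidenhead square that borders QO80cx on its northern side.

Latitude subsquare x = 23; +1 → 24, wraps to 0 = a, carry into square.
Latitude square 0; +1 → 1.
The longitude characters are unchanged.

QO81ca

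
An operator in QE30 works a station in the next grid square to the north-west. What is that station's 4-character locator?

QE21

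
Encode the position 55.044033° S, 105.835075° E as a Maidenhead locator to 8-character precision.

OD24ww09

Offset from 180°W / 90°S: lon 285.83508°, lat 34.95597°.
Field: lon ⌊285.83508/20⌋ = 14 → O; lat ⌊34.95597/10⌋ = 3 → D.
Square: lon ⌊5.83508/2⌋ = 2; lat ⌊4.95597/1⌋ = 4.
Subsquare: lon ⌊1.83508/0.0833333⌋ = 22 → w; lat ⌊0.95597/0.0416667⌋ = 22 → w.
Extended square: lon ⌊0.00174/0.00833333⌋ = 0; lat ⌊0.03930/0.00416667⌋ = 9.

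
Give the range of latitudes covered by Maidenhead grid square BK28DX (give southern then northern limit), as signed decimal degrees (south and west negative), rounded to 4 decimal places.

Field B=1, K=10: +1·20° lon, +10·10° lat → SW at lon -160°, lat 10°.
Square 2, 8: +2·2° lon, +8·1° lat → SW at lon -156°, lat 18°.
Subsquare d=3, x=23: +3·0.0833333° lon, +23·0.0416667° lat → SW at lon -155.75°, lat 18.9583°.
Cell spans 0.0833333° lon × 0.0416667° lat.
south 18.9583, north 19.0000.

18.9583, 19.0000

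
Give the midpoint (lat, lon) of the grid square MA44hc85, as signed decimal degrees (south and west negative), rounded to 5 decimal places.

-85.89375, 68.65417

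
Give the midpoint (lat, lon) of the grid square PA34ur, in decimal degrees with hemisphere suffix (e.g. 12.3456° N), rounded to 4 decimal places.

85.2708° S, 127.7083° E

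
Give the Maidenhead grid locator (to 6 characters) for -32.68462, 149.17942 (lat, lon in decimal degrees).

Shift to the Maidenhead origin (180°W, 90°S): lon 329.1794, lat 57.3154.
Field (20°×10°, letters A–R): 329.1794/20 → 16 → Q, 57.3154/10 → 5 → F; chars QF.
Square (2°×1°, digits 0–9): 9.1794/2 → 4, 7.3154/1 → 7; chars 47.
Subsquare (5′×2.5′, letters a–x): 1.1794/0.0833333 → 14 → o, 0.3154/0.0416667 → 7 → h; chars oh.

QF47oh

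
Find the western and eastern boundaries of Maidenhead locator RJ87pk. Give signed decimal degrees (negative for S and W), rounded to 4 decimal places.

Field R=17, J=9: +17·20° lon, +9·10° lat → SW at lon 160°, lat 0°.
Square 8, 7: +8·2° lon, +7·1° lat → SW at lon 176°, lat 7°.
Subsquare p=15, k=10: +15·0.0833333° lon, +10·0.0416667° lat → SW at lon 177.25°, lat 7.41667°.
Cell spans 0.0833333° lon × 0.0416667° lat.
west 177.2500, east 177.3333.

177.2500, 177.3333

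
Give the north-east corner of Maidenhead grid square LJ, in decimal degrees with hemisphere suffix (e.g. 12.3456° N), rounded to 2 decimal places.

Field L=11, J=9: +11·20° lon, +9·10° lat → SW at lon 40°, lat 0°.
Cell spans 20° lon × 10° lat. NE corner is SW corner plus one full cell.
latitude 10.00° N, longitude 60.00° E.

10.00° N, 60.00° E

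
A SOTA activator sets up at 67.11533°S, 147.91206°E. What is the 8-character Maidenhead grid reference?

QC32wv92

Offset from 180°W / 90°S: lon 327.91206°, lat 22.88467°.
Field: 327.91206/20 → 16 → Q, 22.88467/10 → 2 → C; chars QC.
Square: 7.91206/2 → 3, 2.88467/1 → 2; chars 32.
Subsquare: 1.91206/0.0833333 → 22 → w, 0.88467/0.0416667 → 21 → v; chars wv.
Extended square: 0.07873/0.00833333 → 9, 0.00967/0.00416667 → 2; chars 92.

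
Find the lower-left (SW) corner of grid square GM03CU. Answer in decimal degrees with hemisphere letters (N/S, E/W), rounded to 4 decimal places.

Field G=6, M=12: +6·20° lon, +12·10° lat → SW at lon -60°, lat 30°.
Square 0, 3: +0·2° lon, +3·1° lat → SW at lon -60°, lat 33°.
Subsquare c=2, u=20: +2·0.0833333° lon, +20·0.0416667° lat → SW at lon -59.8333°, lat 33.8333°.
latitude 33.8333° N, longitude 59.8333° W.

33.8333° N, 59.8333° W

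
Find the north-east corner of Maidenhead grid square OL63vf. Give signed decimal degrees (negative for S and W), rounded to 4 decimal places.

Field O=14, L=11: +14·20° lon, +11·10° lat → SW at lon 100°, lat 20°.
Square 6, 3: +6·2° lon, +3·1° lat → SW at lon 112°, lat 23°.
Subsquare v=21, f=5: +21·0.0833333° lon, +5·0.0416667° lat → SW at lon 113.75°, lat 23.2083°.
Cell spans 0.0833333° lon × 0.0416667° lat. NE corner is SW corner plus one full cell.
latitude 23.2500, longitude 113.8333.

23.2500, 113.8333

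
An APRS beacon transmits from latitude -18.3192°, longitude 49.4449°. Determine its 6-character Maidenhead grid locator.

Add 180° to longitude and 90° to latitude: 229.4449, 71.6808.
Field (20°×10°, letters A–R): 229.4449/20 → 11 → L, 71.6808/10 → 7 → H; chars LH.
Square (2°×1°, digits 0–9): 9.4449/2 → 4, 1.6808/1 → 1; chars 41.
Subsquare (5′×2.5′, letters a–x): 1.4449/0.0833333 → 17 → r, 0.6808/0.0416667 → 16 → q; chars rq.

LH41rq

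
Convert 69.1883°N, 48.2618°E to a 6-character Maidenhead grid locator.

Add 180° to longitude and 90° to latitude: 228.2618, 159.1883.
Field: 228.2618/20 → 11 → L, 159.1883/10 → 15 → P; chars LP.
Square: 8.2618/2 → 4, 9.1883/1 → 9; chars 49.
Subsquare: 0.2618/0.0833333 → 3 → d, 0.1883/0.0416667 → 4 → e; chars de.

LP49de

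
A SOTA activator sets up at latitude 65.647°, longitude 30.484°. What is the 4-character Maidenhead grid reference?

Offset from 180°W / 90°S: lon 210.48°, lat 155.65°.
Field: lon ⌊210.48/20⌋ = 10 → K; lat ⌊155.65/10⌋ = 15 → P.
Square: lon ⌊10.48/2⌋ = 5; lat ⌊5.65/1⌋ = 5.

KP55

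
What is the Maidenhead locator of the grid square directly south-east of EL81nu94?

Longitude extended square 9; +1 → 10, wraps to 0, carry into subsquare.
Longitude subsquare n = 13; +1 → 14 = o.
Latitude extended square 4; −1 → 3.

EL81ou03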